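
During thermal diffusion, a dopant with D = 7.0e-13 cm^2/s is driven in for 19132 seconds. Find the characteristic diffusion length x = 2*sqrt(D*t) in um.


Step 1: Compute D*t = 7.0e-13 * 19132 = 1.33924e-08 cm^2
Step 2: sqrt(D*t) = 1.15726e-04 cm
Step 3: x = 2 * 1.15726e-04 cm = 2.31452e-04 cm
Step 4: Convert to um (1 cm = 1e4 um): x = 2.315 um


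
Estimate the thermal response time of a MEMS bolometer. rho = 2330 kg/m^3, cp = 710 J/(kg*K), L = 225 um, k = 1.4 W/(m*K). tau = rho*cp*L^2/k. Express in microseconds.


Step 1: Convert L to m: L = 225e-6 m
Step 2: L^2 = (225e-6)^2 = 5.0625e-08 m^2
Step 3: tau = 2330 * 710 * 5.0625e-08 / 1.4 = 5.98206696e-02 s
Step 4: Convert to microseconds (multiply by 1e6).
tau = 59820.67 us


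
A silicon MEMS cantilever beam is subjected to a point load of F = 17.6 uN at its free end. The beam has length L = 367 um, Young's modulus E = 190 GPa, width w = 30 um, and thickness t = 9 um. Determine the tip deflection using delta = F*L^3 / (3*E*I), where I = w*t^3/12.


Step 1: Calculate the second moment of area.
I = w * t^3 / 12 = 30 * 9^3 / 12 = 1822.5 um^4
Step 2: Convert E to consistent units (1 GPa = 1000 uN/um^2).
E = 190 GPa = 190000 uN/um^2
Step 3: Calculate tip deflection.
delta = F * L^3 / (3 * E * I)
delta = 17.6 * 367^3 / (3 * 190000 * 1822.5)
delta = 0.8375 um


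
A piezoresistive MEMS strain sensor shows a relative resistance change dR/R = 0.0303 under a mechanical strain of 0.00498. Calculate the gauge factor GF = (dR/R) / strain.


Step 1: Identify values.
dR/R = 0.0303, strain = 0.00498
Step 2: GF = (dR/R) / strain = 0.0303 / 0.00498
GF = 6.1


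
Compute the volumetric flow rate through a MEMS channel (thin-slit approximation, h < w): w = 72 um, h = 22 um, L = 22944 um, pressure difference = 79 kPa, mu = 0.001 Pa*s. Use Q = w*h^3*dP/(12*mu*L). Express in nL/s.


Step 1: Convert all dimensions to SI (meters).
w = 72e-6 m, h = 22e-6 m, L = 22944e-6 m, dP = 79e3 Pa
Step 2: Q = w * h^3 * dP / (12 * mu * L)
Q = 72e-6 * (22e-6)^3 * 79e3 / (12 * 0.001 * 22944e-6) = 2.1997699e-10 m^3/s
Step 3: Convert Q from m^3/s to nL/s (1 m^3 = 1e12 nL, so multiply by 1e12).
Q = 219.977 nL/s


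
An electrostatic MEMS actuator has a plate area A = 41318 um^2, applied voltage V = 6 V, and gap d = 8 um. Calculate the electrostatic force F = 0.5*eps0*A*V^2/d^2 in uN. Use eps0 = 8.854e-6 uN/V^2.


Step 1: Identify parameters.
eps0 = 8.854e-6 uN/V^2, A = 41318 um^2, V = 6 V, d = 8 um
Step 2: Compute V^2 = 6^2 = 36
Step 3: Compute d^2 = 8^2 = 64
Step 4: F = 0.5 * 8.854e-6 * 41318 * 36 / 64
F = 0.103 uN


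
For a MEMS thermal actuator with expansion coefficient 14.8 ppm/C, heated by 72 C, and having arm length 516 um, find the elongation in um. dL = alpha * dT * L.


Step 1: Convert CTE: alpha = 14.8 ppm/C = 14.8e-6 /C
Step 2: dL = 14.8e-6 * 72 * 516
dL = 0.5498 um


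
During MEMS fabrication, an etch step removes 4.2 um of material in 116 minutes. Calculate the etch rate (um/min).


Step 1: Etch rate = depth / time
Step 2: rate = 4.2 / 116
rate = 0.036 um/min


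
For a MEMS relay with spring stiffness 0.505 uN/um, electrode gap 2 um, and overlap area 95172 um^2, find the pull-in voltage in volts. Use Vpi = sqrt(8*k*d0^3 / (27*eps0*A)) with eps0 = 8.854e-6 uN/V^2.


Step 1: Compute numerator: 8 * k * d0^3 = 8 * 0.505 * 2^3 = 32.32
Step 2: Compute denominator: 27 * eps0 * A = 27 * 8.854e-6 * 95172 = 22.751628
Step 3: Vpi = sqrt(32.32 / 22.751628)
Vpi = 1.19 V


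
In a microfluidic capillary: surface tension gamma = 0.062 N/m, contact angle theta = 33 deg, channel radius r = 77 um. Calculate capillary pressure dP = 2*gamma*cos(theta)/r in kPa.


Step 1: cos(33 deg) = 0.8387
Step 2: Convert r to m: r = 77e-6 m
Step 3: dP = 2 * 0.062 * 0.8387 / 77e-6 = 1350.6 Pa
Step 4: Convert Pa to kPa (divide by 1000).
dP = 1.35 kPa


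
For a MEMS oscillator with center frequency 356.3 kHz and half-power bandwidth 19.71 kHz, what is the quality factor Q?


Step 1: Q = f0 / bandwidth
Step 2: Q = 356.3 / 19.71
Q = 18.1


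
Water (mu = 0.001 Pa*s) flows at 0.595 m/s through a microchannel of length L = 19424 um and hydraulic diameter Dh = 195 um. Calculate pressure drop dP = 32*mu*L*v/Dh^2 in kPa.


Step 1: Convert to SI: L = 19424e-6 m, Dh = 195e-6 m
Step 2: dP = 32 * 0.001 * 19424e-6 * 0.595 / (195e-6)^2
Step 3: dP = 9726.05 Pa
Step 4: Convert to kPa: dP = 9.73 kPa


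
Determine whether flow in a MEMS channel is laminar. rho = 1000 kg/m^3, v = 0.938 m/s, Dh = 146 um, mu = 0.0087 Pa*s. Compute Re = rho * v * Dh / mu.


Step 1: Convert Dh to meters: Dh = 146e-6 m
Step 2: Re = rho * v * Dh / mu
Re = 1000 * 0.938 * 146e-6 / 0.0087
Re = 15.741
Since Re = 15.741 is below ~2300, the flow is laminar.


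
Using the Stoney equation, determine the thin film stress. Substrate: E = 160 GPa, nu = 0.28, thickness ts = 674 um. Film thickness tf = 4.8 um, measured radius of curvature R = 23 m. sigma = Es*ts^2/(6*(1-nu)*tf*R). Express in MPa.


Step 1: Compute numerator: Es * ts^2 = 160 * 674^2 = 72684160 (GPa*um^2)
Step 2: Compute denominator (R in um): 6*(1-nu)*tf*R = 6*0.72*4.8*23e6 = 476928000.0 (um^2)
Step 3: sigma (GPa) = 72684160 / 476928000.0 = 1.52401e-01 GPa
Step 4: Convert to MPa (x1000): sigma = 152.4 MPa


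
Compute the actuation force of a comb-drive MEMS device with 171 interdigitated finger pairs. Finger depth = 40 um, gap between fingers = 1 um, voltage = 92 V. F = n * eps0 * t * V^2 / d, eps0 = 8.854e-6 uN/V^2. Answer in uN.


Step 1: Parameters: n=171, eps0=8.854e-6 uN/V^2, t=40 um, V=92 V, d=1 um
Step 2: V^2 = 8464
Step 3: F = 171 * 8.854e-6 * 40 * 8464 / 1
F = 512.591 uN


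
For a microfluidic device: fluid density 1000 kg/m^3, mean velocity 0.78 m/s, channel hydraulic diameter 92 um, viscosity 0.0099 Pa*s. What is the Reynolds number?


Step 1: Convert Dh to meters: Dh = 92e-6 m
Step 2: Re = rho * v * Dh / mu
Re = 1000 * 0.78 * 92e-6 / 0.0099
Re = 7.248


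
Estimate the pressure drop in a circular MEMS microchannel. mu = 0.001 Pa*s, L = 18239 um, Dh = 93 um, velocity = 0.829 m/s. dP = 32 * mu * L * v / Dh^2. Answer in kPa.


Step 1: Convert to SI: L = 18239e-6 m, Dh = 93e-6 m
Step 2: dP = 32 * 0.001 * 18239e-6 * 0.829 / (93e-6)^2
Step 3: dP = 55942.21 Pa
Step 4: Convert to kPa: dP = 55.94 kPa


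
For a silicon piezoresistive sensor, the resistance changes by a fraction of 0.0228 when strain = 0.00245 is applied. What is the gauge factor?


Step 1: Identify values.
dR/R = 0.0228, strain = 0.00245
Step 2: GF = (dR/R) / strain = 0.0228 / 0.00245
GF = 9.3


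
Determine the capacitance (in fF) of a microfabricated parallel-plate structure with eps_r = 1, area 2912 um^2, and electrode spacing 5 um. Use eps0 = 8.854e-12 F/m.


Step 1: Convert area to m^2: A = 2912e-12 m^2
Step 2: Convert gap to m: d = 5e-6 m
Step 3: C = eps0 * eps_r * A / d
C = 8.854e-12 * 1 * 2912e-12 / 5e-6
Step 4: Convert to fF (multiply by 1e15).
C = 5.16 fF


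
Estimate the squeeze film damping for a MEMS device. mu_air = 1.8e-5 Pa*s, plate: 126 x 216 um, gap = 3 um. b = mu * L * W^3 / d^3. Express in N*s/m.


Step 1: Convert to SI.
L = 126e-6 m, W = 216e-6 m, d = 3e-6 m
Step 2: W^3 = (216e-6)^3 = 1.01e-11 m^3
Step 3: d^3 = (3e-6)^3 = 2.70e-17 m^3
Step 4: b = 1.8e-5 * 126e-6 * 1.01e-11 / 2.70e-17
b = 8.47e-04 N*s/m


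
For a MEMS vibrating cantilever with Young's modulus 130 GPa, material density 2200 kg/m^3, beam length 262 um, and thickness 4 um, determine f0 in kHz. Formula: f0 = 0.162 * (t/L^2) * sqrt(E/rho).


Step 1: Convert units to SI.
t_SI = 4e-6 m, L_SI = 262e-6 m
Step 2: Calculate sqrt(E/rho).
sqrt(130e9 / 2200) = 7687.06 m/s
Step 3: Compute f0.
f0 = 0.162 * 4e-6 / (262e-6)^2 * 7687.06 = 72565.9 Hz = 72.57 kHz


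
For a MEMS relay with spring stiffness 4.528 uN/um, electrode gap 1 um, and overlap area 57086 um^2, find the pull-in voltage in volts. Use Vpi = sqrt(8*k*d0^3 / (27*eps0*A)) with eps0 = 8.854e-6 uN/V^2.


Step 1: Compute numerator: 8 * k * d0^3 = 8 * 4.528 * 1^3 = 36.224
Step 2: Compute denominator: 27 * eps0 * A = 27 * 8.854e-6 * 57086 = 13.646865
Step 3: Vpi = sqrt(36.224 / 13.646865)
Vpi = 1.63 V


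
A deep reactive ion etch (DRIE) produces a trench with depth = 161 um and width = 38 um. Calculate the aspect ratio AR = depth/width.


Step 1: AR = depth / width
Step 2: AR = 161 / 38
AR = 4.2


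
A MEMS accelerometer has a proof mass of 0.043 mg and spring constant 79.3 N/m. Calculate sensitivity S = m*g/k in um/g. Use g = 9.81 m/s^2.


Step 1: Convert mass: m = 0.043 mg = 4.30e-08 kg
Step 2: S = m * g / k = 4.30e-08 * 9.81 / 79.3
Step 3: S = 5.32e-09 m/g
Step 4: Convert to um/g: S = 0.005 um/g


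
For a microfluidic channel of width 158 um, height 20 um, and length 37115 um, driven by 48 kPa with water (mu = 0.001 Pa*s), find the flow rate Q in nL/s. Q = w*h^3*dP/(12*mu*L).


Step 1: Convert all dimensions to SI (meters).
w = 158e-6 m, h = 20e-6 m, L = 37115e-6 m, dP = 48e3 Pa
Step 2: Q = w * h^3 * dP / (12 * mu * L)
Q = 158e-6 * (20e-6)^3 * 48e3 / (12 * 0.001 * 37115e-6) = 1.3622525e-10 m^3/s
Step 3: Convert Q from m^3/s to nL/s (1 m^3 = 1e12 nL, so multiply by 1e12).
Q = 136.225 nL/s


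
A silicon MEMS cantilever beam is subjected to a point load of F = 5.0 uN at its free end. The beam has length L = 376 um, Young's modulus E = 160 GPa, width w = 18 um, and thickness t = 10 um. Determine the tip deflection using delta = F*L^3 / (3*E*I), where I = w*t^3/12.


Step 1: Calculate the second moment of area.
I = w * t^3 / 12 = 18 * 10^3 / 12 = 1500.0 um^4
Step 2: Convert E to consistent units (1 GPa = 1000 uN/um^2).
E = 160 GPa = 160000 uN/um^2
Step 3: Calculate tip deflection.
delta = F * L^3 / (3 * E * I)
delta = 5.0 * 376^3 / (3 * 160000 * 1500.0)
delta = 0.3691 um


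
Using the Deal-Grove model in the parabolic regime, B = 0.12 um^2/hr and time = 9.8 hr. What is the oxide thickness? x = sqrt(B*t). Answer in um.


Step 1: Compute B*t = 0.12 * 9.8 = 1.176
Step 2: x = sqrt(1.176)
x = 1.084 um


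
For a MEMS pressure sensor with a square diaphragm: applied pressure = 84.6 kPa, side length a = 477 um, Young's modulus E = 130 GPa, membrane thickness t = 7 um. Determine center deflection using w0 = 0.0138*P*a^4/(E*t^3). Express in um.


Step 1: Convert pressure to compatible units (E is in GPa, so P in GPa).
P = 84.6 kPa = 84.6e-6 GPa
Step 2: Compute numerator: 0.0138 * P * a^4.
a^4 = 477^4 = 51769445841
numerator = 0.0138 * 84.6e-6 * 51769445841 = 6.043979e+04
Step 3: Compute denominator: E * t^3 = 130 * 7^3 = 44590
Step 4: w0 = numerator / denominator = 6.043979e+04 / 44590 = 1.3555 um


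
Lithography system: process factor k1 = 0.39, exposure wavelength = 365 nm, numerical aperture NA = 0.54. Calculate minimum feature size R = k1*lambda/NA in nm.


Step 1: Identify values: k1 = 0.39, lambda = 365 nm, NA = 0.54
Step 2: R = k1 * lambda / NA
R = 0.39 * 365 / 0.54
R = 263.6 nm


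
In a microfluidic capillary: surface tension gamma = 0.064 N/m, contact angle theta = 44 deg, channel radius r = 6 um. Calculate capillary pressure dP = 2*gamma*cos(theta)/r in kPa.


Step 1: cos(44 deg) = 0.7193
Step 2: Convert r to m: r = 6e-6 m
Step 3: dP = 2 * 0.064 * 0.7193 / 6e-6 = 15345.1 Pa
Step 4: Convert Pa to kPa (divide by 1000).
dP = 15.35 kPa


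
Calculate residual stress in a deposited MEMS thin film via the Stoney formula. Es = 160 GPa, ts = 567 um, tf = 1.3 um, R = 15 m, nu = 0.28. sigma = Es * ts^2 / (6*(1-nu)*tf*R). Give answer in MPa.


Step 1: Compute numerator: Es * ts^2 = 160 * 567^2 = 51438240 (GPa*um^2)
Step 2: Compute denominator (R in um): 6*(1-nu)*tf*R = 6*0.72*1.3*15e6 = 84240000.0 (um^2)
Step 3: sigma (GPa) = 51438240 / 84240000.0 = 6.10615e-01 GPa
Step 4: Convert to MPa (x1000): sigma = 610.6 MPa


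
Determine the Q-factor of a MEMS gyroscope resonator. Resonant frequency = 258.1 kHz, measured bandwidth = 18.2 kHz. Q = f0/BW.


Step 1: Q = f0 / bandwidth
Step 2: Q = 258.1 / 18.2
Q = 14.2


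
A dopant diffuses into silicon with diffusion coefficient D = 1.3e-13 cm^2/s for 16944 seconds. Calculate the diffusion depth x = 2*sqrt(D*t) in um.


Step 1: Compute D*t = 1.3e-13 * 16944 = 2.20272e-09 cm^2
Step 2: sqrt(D*t) = 4.6933e-05 cm
Step 3: x = 2 * 4.6933e-05 cm = 9.3866e-05 cm
Step 4: Convert to um (1 cm = 1e4 um): x = 0.939 um


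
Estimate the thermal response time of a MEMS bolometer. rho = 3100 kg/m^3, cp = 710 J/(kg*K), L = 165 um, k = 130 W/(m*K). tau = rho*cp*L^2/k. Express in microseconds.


Step 1: Convert L to m: L = 165e-6 m
Step 2: L^2 = (165e-6)^2 = 2.7225e-08 m^2
Step 3: tau = 3100 * 710 * 2.7225e-08 / 130 = 4.609402e-04 s
Step 4: Convert to microseconds (multiply by 1e6).
tau = 460.94 us


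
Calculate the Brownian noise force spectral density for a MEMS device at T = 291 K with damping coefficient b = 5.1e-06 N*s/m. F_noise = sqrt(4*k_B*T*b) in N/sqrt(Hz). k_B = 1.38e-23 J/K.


Step 1: Compute 4 * k_B * T * b
= 4 * 1.38e-23 * 291 * 5.1e-06
= 8.1922e-26 N^2/Hz
Step 2: F_noise = sqrt(8.1922e-26)
F_noise = 2.86e-13 N/sqrt(Hz)


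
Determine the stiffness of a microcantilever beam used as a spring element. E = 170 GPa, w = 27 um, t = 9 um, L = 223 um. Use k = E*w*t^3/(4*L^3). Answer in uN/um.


Step 1: Convert E to consistent units (1 GPa = 1000 uN/um^2).
E = 170 GPa = 170000 uN/um^2
Step 2: Compute t^3 = 9^3 = 729
Step 3: Compute L^3 = 223^3 = 11089567
Step 4: k = 170000 * 27 * 729 / (4 * 11089567)
k = 75.4337 uN/um


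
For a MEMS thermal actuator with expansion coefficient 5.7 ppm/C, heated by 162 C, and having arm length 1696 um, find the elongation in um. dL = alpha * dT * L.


Step 1: Convert CTE: alpha = 5.7 ppm/C = 5.7e-6 /C
Step 2: dL = 5.7e-6 * 162 * 1696
dL = 1.5661 um


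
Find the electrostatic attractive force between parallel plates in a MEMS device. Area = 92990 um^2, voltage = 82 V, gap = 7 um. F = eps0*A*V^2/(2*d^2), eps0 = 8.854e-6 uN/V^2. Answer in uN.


Step 1: Identify parameters.
eps0 = 8.854e-6 uN/V^2, A = 92990 um^2, V = 82 V, d = 7 um
Step 2: Compute V^2 = 82^2 = 6724
Step 3: Compute d^2 = 7^2 = 49
Step 4: F = 0.5 * 8.854e-6 * 92990 * 6724 / 49
F = 56.491 uN


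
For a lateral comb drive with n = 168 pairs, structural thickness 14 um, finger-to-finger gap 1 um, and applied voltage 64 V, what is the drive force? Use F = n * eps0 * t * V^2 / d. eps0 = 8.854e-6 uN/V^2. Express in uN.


Step 1: Parameters: n=168, eps0=8.854e-6 uN/V^2, t=14 um, V=64 V, d=1 um
Step 2: V^2 = 4096
Step 3: F = 168 * 8.854e-6 * 14 * 4096 / 1
F = 85.298 uN


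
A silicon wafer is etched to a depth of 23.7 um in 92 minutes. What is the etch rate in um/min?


Step 1: Etch rate = depth / time
Step 2: rate = 23.7 / 92
rate = 0.258 um/min


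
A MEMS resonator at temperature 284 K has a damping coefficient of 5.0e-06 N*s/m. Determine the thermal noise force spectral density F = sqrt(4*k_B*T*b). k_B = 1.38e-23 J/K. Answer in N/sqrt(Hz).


Step 1: Compute 4 * k_B * T * b
= 4 * 1.38e-23 * 284 * 5.0e-06
= 7.8384e-26 N^2/Hz
Step 2: F_noise = sqrt(7.8384e-26)
F_noise = 2.80e-13 N/sqrt(Hz)


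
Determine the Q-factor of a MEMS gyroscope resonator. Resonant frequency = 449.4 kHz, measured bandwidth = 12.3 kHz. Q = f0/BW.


Step 1: Q = f0 / bandwidth
Step 2: Q = 449.4 / 12.3
Q = 36.5


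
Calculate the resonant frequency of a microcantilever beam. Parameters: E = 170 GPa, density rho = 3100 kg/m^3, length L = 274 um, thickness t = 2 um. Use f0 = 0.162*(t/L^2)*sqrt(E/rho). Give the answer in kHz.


Step 1: Convert units to SI.
t_SI = 2e-6 m, L_SI = 274e-6 m
Step 2: Calculate sqrt(E/rho).
sqrt(170e9 / 3100) = 7405.32 m/s
Step 3: Compute f0.
f0 = 0.162 * 2e-6 / (274e-6)^2 * 7405.32 = 31958.6 Hz = 31.96 kHz


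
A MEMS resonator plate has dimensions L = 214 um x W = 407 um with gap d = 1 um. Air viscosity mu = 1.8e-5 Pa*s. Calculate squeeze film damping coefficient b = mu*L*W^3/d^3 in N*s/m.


Step 1: Convert to SI.
L = 214e-6 m, W = 407e-6 m, d = 1e-6 m
Step 2: W^3 = (407e-6)^3 = 6.74e-11 m^3
Step 3: d^3 = (1e-6)^3 = 1.00e-18 m^3
Step 4: b = 1.8e-5 * 214e-6 * 6.74e-11 / 1.00e-18
b = 2.60e-01 N*s/m


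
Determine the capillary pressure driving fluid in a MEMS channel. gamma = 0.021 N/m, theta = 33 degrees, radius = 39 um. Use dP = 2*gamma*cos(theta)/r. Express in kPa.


Step 1: cos(33 deg) = 0.8387
Step 2: Convert r to m: r = 39e-6 m
Step 3: dP = 2 * 0.021 * 0.8387 / 39e-6 = 903.2 Pa
Step 4: Convert Pa to kPa (divide by 1000).
dP = 0.9 kPa


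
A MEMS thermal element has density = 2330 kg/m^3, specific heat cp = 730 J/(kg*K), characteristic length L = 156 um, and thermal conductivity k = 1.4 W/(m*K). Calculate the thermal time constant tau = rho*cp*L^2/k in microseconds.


Step 1: Convert L to m: L = 156e-6 m
Step 2: L^2 = (156e-6)^2 = 2.4336e-08 m^2
Step 3: tau = 2330 * 730 * 2.4336e-08 / 1.4 = 2.956650171e-02 s
Step 4: Convert to microseconds (multiply by 1e6).
tau = 29566.502 us


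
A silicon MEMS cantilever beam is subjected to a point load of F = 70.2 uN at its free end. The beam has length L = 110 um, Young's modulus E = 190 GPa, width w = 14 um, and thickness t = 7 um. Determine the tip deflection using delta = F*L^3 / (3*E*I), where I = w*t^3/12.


Step 1: Calculate the second moment of area.
I = w * t^3 / 12 = 14 * 7^3 / 12 = 400.1667 um^4
Step 2: Convert E to consistent units (1 GPa = 1000 uN/um^2).
E = 190 GPa = 190000 uN/um^2
Step 3: Calculate tip deflection.
delta = F * L^3 / (3 * E * I)
delta = 70.2 * 110^3 / (3 * 190000 * 400.1667)
delta = 0.4096 um


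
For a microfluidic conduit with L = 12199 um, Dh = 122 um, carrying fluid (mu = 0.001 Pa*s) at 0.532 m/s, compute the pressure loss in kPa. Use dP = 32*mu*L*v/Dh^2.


Step 1: Convert to SI: L = 12199e-6 m, Dh = 122e-6 m
Step 2: dP = 32 * 0.001 * 12199e-6 * 0.532 / (122e-6)^2
Step 3: dP = 13952.95 Pa
Step 4: Convert to kPa: dP = 13.95 kPa


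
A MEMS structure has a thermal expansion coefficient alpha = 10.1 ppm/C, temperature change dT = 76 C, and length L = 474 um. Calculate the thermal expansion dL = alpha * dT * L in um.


Step 1: Convert CTE: alpha = 10.1 ppm/C = 10.1e-6 /C
Step 2: dL = 10.1e-6 * 76 * 474
dL = 0.3638 um


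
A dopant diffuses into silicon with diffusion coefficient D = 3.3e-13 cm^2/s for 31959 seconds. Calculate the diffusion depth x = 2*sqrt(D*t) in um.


Step 1: Compute D*t = 3.3e-13 * 31959 = 1.054647e-08 cm^2
Step 2: sqrt(D*t) = 1.02696e-04 cm
Step 3: x = 2 * 1.02696e-04 cm = 2.05392e-04 cm
Step 4: Convert to um (1 cm = 1e4 um): x = 2.054 um


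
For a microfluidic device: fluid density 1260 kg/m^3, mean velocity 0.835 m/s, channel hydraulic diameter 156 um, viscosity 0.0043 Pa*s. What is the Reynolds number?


Step 1: Convert Dh to meters: Dh = 156e-6 m
Step 2: Re = rho * v * Dh / mu
Re = 1260 * 0.835 * 156e-6 / 0.0043
Re = 38.169


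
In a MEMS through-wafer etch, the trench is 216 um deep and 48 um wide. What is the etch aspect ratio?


Step 1: AR = depth / width
Step 2: AR = 216 / 48
AR = 4.5


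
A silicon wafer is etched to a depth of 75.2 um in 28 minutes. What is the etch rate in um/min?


Step 1: Etch rate = depth / time
Step 2: rate = 75.2 / 28
rate = 2.686 um/min


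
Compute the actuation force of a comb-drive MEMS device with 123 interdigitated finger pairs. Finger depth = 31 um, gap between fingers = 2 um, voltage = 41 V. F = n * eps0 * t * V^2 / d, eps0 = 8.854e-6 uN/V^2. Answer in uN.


Step 1: Parameters: n=123, eps0=8.854e-6 uN/V^2, t=31 um, V=41 V, d=2 um
Step 2: V^2 = 1681
Step 3: F = 123 * 8.854e-6 * 31 * 1681 / 2
F = 28.376 uN


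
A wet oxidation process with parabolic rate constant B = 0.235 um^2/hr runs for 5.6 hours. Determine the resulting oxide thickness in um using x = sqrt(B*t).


Step 1: Compute B*t = 0.235 * 5.6 = 1.316
Step 2: x = sqrt(1.316)
x = 1.147 um


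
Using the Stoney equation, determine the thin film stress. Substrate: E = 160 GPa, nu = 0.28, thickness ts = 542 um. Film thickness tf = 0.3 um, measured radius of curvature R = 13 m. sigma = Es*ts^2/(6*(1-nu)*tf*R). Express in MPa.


Step 1: Compute numerator: Es * ts^2 = 160 * 542^2 = 47002240 (GPa*um^2)
Step 2: Compute denominator (R in um): 6*(1-nu)*tf*R = 6*0.72*0.3*13e6 = 16848000.0 (um^2)
Step 3: sigma (GPa) = 47002240 / 16848000.0 = 2.789782e+00 GPa
Step 4: Convert to MPa (x1000): sigma = 2789.8 MPa


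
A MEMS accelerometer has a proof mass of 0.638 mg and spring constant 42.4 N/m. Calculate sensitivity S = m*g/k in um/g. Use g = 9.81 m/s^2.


Step 1: Convert mass: m = 0.638 mg = 6.38e-07 kg
Step 2: S = m * g / k = 6.38e-07 * 9.81 / 42.4
Step 3: S = 1.48e-07 m/g
Step 4: Convert to um/g: S = 0.148 um/g


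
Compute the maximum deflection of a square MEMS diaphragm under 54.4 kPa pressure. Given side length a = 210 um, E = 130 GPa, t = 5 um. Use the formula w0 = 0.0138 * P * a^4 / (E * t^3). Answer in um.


Step 1: Convert pressure to compatible units (E is in GPa, so P in GPa).
P = 54.4 kPa = 54.4e-6 GPa
Step 2: Compute numerator: 0.0138 * P * a^4.
a^4 = 210^4 = 1944810000
numerator = 0.0138 * 54.4e-6 * 1944810000 = 1.46e+03
Step 3: Compute denominator: E * t^3 = 130 * 5^3 = 16250
Step 4: w0 = numerator / denominator = 1.46e+03 / 16250 = 0.0898 um


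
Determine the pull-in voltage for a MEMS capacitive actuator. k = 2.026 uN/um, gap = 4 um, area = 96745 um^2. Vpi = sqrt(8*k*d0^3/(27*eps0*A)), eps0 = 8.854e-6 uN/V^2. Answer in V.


Step 1: Compute numerator: 8 * k * d0^3 = 8 * 2.026 * 4^3 = 1037.312
Step 2: Compute denominator: 27 * eps0 * A = 27 * 8.854e-6 * 96745 = 23.127666
Step 3: Vpi = sqrt(1037.312 / 23.127666)
Vpi = 6.7 V


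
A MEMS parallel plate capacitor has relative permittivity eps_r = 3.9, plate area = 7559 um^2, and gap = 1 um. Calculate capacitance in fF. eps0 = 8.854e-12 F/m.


Step 1: Convert area to m^2: A = 7559e-12 m^2
Step 2: Convert gap to m: d = 1e-6 m
Step 3: C = eps0 * eps_r * A / d
C = 8.854e-12 * 3.9 * 7559e-12 / 1e-6
Step 4: Convert to fF (multiply by 1e15).
C = 261.02 fF


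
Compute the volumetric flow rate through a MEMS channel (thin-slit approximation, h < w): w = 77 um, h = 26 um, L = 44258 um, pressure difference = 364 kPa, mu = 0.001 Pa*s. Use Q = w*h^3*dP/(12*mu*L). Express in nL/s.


Step 1: Convert all dimensions to SI (meters).
w = 77e-6 m, h = 26e-6 m, L = 44258e-6 m, dP = 364e3 Pa
Step 2: Q = w * h^3 * dP / (12 * mu * L)
Q = 77e-6 * (26e-6)^3 * 364e3 / (12 * 0.001 * 44258e-6) = 9.2755383e-10 m^3/s
Step 3: Convert Q from m^3/s to nL/s (1 m^3 = 1e12 nL, so multiply by 1e12).
Q = 927.554 nL/s


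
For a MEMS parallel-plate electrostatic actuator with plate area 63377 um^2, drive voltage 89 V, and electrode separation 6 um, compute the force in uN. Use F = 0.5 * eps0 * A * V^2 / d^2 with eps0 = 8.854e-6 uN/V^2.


Step 1: Identify parameters.
eps0 = 8.854e-6 uN/V^2, A = 63377 um^2, V = 89 V, d = 6 um
Step 2: Compute V^2 = 89^2 = 7921
Step 3: Compute d^2 = 6^2 = 36
Step 4: F = 0.5 * 8.854e-6 * 63377 * 7921 / 36
F = 61.733 uN


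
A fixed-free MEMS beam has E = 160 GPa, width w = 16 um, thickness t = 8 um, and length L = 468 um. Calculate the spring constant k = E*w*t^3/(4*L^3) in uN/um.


Step 1: Convert E to consistent units (1 GPa = 1000 uN/um^2).
E = 160 GPa = 160000 uN/um^2
Step 2: Compute t^3 = 8^3 = 512
Step 3: Compute L^3 = 468^3 = 102503232
Step 4: k = 160000 * 16 * 512 / (4 * 102503232)
k = 3.1968 uN/um


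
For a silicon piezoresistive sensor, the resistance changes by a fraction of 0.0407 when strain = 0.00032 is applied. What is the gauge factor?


Step 1: Identify values.
dR/R = 0.0407, strain = 0.00032
Step 2: GF = (dR/R) / strain = 0.0407 / 0.00032
GF = 127.2


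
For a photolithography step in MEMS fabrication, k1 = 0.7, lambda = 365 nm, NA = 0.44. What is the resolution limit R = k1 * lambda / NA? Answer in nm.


Step 1: Identify values: k1 = 0.7, lambda = 365 nm, NA = 0.44
Step 2: R = k1 * lambda / NA
R = 0.7 * 365 / 0.44
R = 580.7 nm


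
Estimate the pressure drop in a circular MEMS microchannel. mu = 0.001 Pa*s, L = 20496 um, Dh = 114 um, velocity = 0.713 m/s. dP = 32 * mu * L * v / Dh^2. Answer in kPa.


Step 1: Convert to SI: L = 20496e-6 m, Dh = 114e-6 m
Step 2: dP = 32 * 0.001 * 20496e-6 * 0.713 / (114e-6)^2
Step 3: dP = 35983.13 Pa
Step 4: Convert to kPa: dP = 35.98 kPa


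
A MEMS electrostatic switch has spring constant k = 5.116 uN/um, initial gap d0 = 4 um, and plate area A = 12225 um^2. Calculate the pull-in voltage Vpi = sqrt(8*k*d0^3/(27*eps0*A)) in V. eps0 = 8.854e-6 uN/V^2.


Step 1: Compute numerator: 8 * k * d0^3 = 8 * 5.116 * 4^3 = 2619.392
Step 2: Compute denominator: 27 * eps0 * A = 27 * 8.854e-6 * 12225 = 2.922484
Step 3: Vpi = sqrt(2619.392 / 2.922484)
Vpi = 29.94 V


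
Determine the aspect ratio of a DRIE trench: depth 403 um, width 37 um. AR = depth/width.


Step 1: AR = depth / width
Step 2: AR = 403 / 37
AR = 10.9


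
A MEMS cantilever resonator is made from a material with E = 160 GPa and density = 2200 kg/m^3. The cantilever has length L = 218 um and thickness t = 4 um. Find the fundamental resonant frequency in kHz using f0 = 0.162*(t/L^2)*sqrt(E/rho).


Step 1: Convert units to SI.
t_SI = 4e-6 m, L_SI = 218e-6 m
Step 2: Calculate sqrt(E/rho).
sqrt(160e9 / 2200) = 8528.03 m/s
Step 3: Compute f0.
f0 = 0.162 * 4e-6 / (218e-6)^2 * 8528.03 = 116281.5 Hz = 116.28 kHz


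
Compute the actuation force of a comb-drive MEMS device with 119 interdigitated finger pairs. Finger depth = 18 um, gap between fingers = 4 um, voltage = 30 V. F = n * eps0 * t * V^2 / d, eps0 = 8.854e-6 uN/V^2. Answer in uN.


Step 1: Parameters: n=119, eps0=8.854e-6 uN/V^2, t=18 um, V=30 V, d=4 um
Step 2: V^2 = 900
Step 3: F = 119 * 8.854e-6 * 18 * 900 / 4
F = 4.267 uN


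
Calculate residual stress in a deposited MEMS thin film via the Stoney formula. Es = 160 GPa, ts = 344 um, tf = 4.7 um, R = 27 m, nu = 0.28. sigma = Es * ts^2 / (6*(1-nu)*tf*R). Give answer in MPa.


Step 1: Compute numerator: Es * ts^2 = 160 * 344^2 = 18933760 (GPa*um^2)
Step 2: Compute denominator (R in um): 6*(1-nu)*tf*R = 6*0.72*4.7*27e6 = 548208000.0 (um^2)
Step 3: sigma (GPa) = 18933760 / 548208000.0 = 3.4538e-02 GPa
Step 4: Convert to MPa (x1000): sigma = 34.5 MPa


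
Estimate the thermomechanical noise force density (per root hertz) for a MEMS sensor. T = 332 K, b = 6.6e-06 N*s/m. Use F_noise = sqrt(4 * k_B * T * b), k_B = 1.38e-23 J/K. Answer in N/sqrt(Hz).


Step 1: Compute 4 * k_B * T * b
= 4 * 1.38e-23 * 332 * 6.6e-06
= 1.2095e-25 N^2/Hz
Step 2: F_noise = sqrt(1.2095e-25)
F_noise = 3.48e-13 N/sqrt(Hz)


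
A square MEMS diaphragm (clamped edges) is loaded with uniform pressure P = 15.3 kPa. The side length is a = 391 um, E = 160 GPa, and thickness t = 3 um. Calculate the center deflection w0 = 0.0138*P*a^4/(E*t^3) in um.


Step 1: Convert pressure to compatible units (E is in GPa, so P in GPa).
P = 15.3 kPa = 15.3e-6 GPa
Step 2: Compute numerator: 0.0138 * P * a^4.
a^4 = 391^4 = 23372600161
numerator = 0.0138 * 15.3e-6 * 23372600161 = 4.934891e+03
Step 3: Compute denominator: E * t^3 = 160 * 3^3 = 4320
Step 4: w0 = numerator / denominator = 4.934891e+03 / 4320 = 1.1423 um


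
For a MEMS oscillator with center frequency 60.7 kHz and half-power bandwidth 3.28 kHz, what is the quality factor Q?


Step 1: Q = f0 / bandwidth
Step 2: Q = 60.7 / 3.28
Q = 18.5


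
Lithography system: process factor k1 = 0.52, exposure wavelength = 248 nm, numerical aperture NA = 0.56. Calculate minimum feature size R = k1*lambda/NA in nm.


Step 1: Identify values: k1 = 0.52, lambda = 248 nm, NA = 0.56
Step 2: R = k1 * lambda / NA
R = 0.52 * 248 / 0.56
R = 230.3 nm


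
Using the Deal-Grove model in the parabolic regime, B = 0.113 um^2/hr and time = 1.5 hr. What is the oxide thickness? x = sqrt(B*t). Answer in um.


Step 1: Compute B*t = 0.113 * 1.5 = 0.1695
Step 2: x = sqrt(0.1695)
x = 0.412 um


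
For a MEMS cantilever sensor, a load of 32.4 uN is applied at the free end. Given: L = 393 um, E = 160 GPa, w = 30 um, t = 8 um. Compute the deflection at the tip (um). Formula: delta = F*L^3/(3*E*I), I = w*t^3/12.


Step 1: Calculate the second moment of area.
I = w * t^3 / 12 = 30 * 8^3 / 12 = 1280.0 um^4
Step 2: Convert E to consistent units (1 GPa = 1000 uN/um^2).
E = 160 GPa = 160000 uN/um^2
Step 3: Calculate tip deflection.
delta = F * L^3 / (3 * E * I)
delta = 32.4 * 393^3 / (3 * 160000 * 1280.0)
delta = 3.2009 um


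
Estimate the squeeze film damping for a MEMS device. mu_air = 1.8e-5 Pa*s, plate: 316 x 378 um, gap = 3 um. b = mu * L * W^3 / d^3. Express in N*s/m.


Step 1: Convert to SI.
L = 316e-6 m, W = 378e-6 m, d = 3e-6 m
Step 2: W^3 = (378e-6)^3 = 5.40e-11 m^3
Step 3: d^3 = (3e-6)^3 = 2.70e-17 m^3
Step 4: b = 1.8e-5 * 316e-6 * 5.40e-11 / 2.70e-17
b = 1.14e-02 N*s/m


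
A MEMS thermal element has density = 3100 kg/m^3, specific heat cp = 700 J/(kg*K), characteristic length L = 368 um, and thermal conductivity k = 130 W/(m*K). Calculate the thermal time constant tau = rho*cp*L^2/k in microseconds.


Step 1: Convert L to m: L = 368e-6 m
Step 2: L^2 = (368e-6)^2 = 1.35424e-07 m^2
Step 3: tau = 3100 * 700 * 1.35424e-07 / 130 = 2.26053908e-03 s
Step 4: Convert to microseconds (multiply by 1e6).
tau = 2260.539 us


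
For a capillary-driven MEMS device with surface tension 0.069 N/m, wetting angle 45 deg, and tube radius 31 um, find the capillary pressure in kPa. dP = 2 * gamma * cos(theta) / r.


Step 1: cos(45 deg) = 0.7071
Step 2: Convert r to m: r = 31e-6 m
Step 3: dP = 2 * 0.069 * 0.7071 / 31e-6 = 3147.7 Pa
Step 4: Convert Pa to kPa (divide by 1000).
dP = 3.15 kPa


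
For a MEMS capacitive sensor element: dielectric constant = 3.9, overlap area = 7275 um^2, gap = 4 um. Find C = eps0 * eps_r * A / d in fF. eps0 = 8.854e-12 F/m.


Step 1: Convert area to m^2: A = 7275e-12 m^2
Step 2: Convert gap to m: d = 4e-6 m
Step 3: C = eps0 * eps_r * A / d
C = 8.854e-12 * 3.9 * 7275e-12 / 4e-6
Step 4: Convert to fF (multiply by 1e15).
C = 62.8 fF


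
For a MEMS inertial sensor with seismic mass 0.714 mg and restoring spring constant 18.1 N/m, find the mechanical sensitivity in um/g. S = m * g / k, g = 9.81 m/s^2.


Step 1: Convert mass: m = 0.714 mg = 7.14e-07 kg
Step 2: S = m * g / k = 7.14e-07 * 9.81 / 18.1
Step 3: S = 3.87e-07 m/g
Step 4: Convert to um/g: S = 0.387 um/g


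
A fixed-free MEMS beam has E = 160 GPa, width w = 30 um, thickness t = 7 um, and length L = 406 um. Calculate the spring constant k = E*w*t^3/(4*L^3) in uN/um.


Step 1: Convert E to consistent units (1 GPa = 1000 uN/um^2).
E = 160 GPa = 160000 uN/um^2
Step 2: Compute t^3 = 7^3 = 343
Step 3: Compute L^3 = 406^3 = 66923416
Step 4: k = 160000 * 30 * 343 / (4 * 66923416)
k = 6.1503 uN/um


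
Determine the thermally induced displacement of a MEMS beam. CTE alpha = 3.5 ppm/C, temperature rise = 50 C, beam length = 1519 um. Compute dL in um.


Step 1: Convert CTE: alpha = 3.5 ppm/C = 3.5e-6 /C
Step 2: dL = 3.5e-6 * 50 * 1519
dL = 0.2658 um


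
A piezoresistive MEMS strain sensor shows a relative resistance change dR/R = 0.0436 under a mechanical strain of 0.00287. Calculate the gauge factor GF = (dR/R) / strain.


Step 1: Identify values.
dR/R = 0.0436, strain = 0.00287
Step 2: GF = (dR/R) / strain = 0.0436 / 0.00287
GF = 15.2


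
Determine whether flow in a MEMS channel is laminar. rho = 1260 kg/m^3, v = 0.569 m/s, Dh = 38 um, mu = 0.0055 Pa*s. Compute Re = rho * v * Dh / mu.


Step 1: Convert Dh to meters: Dh = 38e-6 m
Step 2: Re = rho * v * Dh / mu
Re = 1260 * 0.569 * 38e-6 / 0.0055
Re = 4.953
Since Re = 4.953 is below ~2300, the flow is laminar.


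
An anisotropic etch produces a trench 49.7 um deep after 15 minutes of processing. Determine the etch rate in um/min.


Step 1: Etch rate = depth / time
Step 2: rate = 49.7 / 15
rate = 3.313 um/min


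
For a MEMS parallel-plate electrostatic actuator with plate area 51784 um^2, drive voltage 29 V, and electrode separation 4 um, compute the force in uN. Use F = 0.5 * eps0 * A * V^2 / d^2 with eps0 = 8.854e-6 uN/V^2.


Step 1: Identify parameters.
eps0 = 8.854e-6 uN/V^2, A = 51784 um^2, V = 29 V, d = 4 um
Step 2: Compute V^2 = 29^2 = 841
Step 3: Compute d^2 = 4^2 = 16
Step 4: F = 0.5 * 8.854e-6 * 51784 * 841 / 16
F = 12.05 uN


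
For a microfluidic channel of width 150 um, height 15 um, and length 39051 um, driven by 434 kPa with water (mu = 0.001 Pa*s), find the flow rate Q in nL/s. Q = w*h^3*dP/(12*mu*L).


Step 1: Convert all dimensions to SI (meters).
w = 150e-6 m, h = 15e-6 m, L = 39051e-6 m, dP = 434e3 Pa
Step 2: Q = w * h^3 * dP / (12 * mu * L)
Q = 150e-6 * (15e-6)^3 * 434e3 / (12 * 0.001 * 39051e-6) = 4.6885803e-10 m^3/s
Step 3: Convert Q from m^3/s to nL/s (1 m^3 = 1e12 nL, so multiply by 1e12).
Q = 468.858 nL/s


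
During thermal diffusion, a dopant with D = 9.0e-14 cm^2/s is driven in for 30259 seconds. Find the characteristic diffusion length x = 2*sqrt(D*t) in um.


Step 1: Compute D*t = 9.0e-14 * 30259 = 2.72331e-09 cm^2
Step 2: sqrt(D*t) = 5.21853e-05 cm
Step 3: x = 2 * 5.21853e-05 cm = 1.043706e-04 cm
Step 4: Convert to um (1 cm = 1e4 um): x = 1.044 um


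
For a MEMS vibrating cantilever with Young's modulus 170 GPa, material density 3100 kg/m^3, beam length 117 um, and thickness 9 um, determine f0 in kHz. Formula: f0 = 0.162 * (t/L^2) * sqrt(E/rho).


Step 1: Convert units to SI.
t_SI = 9e-6 m, L_SI = 117e-6 m
Step 2: Calculate sqrt(E/rho).
sqrt(170e9 / 3100) = 7405.32 m/s
Step 3: Compute f0.
f0 = 0.162 * 9e-6 / (117e-6)^2 * 7405.32 = 788732.3 Hz = 788.73 kHz


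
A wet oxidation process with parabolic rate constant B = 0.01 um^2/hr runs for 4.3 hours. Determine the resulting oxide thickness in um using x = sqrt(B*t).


Step 1: Compute B*t = 0.01 * 4.3 = 0.043
Step 2: x = sqrt(0.043)
x = 0.207 um


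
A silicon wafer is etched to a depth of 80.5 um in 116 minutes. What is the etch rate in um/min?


Step 1: Etch rate = depth / time
Step 2: rate = 80.5 / 116
rate = 0.694 um/min


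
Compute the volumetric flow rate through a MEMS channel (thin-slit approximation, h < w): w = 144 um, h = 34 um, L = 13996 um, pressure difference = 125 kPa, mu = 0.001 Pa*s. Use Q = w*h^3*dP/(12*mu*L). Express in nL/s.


Step 1: Convert all dimensions to SI (meters).
w = 144e-6 m, h = 34e-6 m, L = 13996e-6 m, dP = 125e3 Pa
Step 2: Q = w * h^3 * dP / (12 * mu * L)
Q = 144e-6 * (34e-6)^3 * 125e3 / (12 * 0.001 * 13996e-6) = 4.21234638e-09 m^3/s
Step 3: Convert Q from m^3/s to nL/s (1 m^3 = 1e12 nL, so multiply by 1e12).
Q = 4212.346 nL/s


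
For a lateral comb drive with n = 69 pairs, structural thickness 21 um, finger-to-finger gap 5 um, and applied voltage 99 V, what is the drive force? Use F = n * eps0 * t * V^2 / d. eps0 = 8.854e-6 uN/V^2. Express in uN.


Step 1: Parameters: n=69, eps0=8.854e-6 uN/V^2, t=21 um, V=99 V, d=5 um
Step 2: V^2 = 9801
Step 3: F = 69 * 8.854e-6 * 21 * 9801 / 5
F = 25.148 uN


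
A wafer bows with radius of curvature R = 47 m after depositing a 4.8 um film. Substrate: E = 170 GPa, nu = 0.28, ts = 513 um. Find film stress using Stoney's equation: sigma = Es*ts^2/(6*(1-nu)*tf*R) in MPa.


Step 1: Compute numerator: Es * ts^2 = 170 * 513^2 = 44738730 (GPa*um^2)
Step 2: Compute denominator (R in um): 6*(1-nu)*tf*R = 6*0.72*4.8*47e6 = 974592000.0 (um^2)
Step 3: sigma (GPa) = 44738730 / 974592000.0 = 4.5905e-02 GPa
Step 4: Convert to MPa (x1000): sigma = 45.9 MPa


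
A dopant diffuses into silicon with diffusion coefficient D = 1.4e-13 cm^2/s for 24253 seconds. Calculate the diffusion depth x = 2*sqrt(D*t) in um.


Step 1: Compute D*t = 1.4e-13 * 24253 = 3.39542e-09 cm^2
Step 2: sqrt(D*t) = 5.82702e-05 cm
Step 3: x = 2 * 5.82702e-05 cm = 1.165404e-04 cm
Step 4: Convert to um (1 cm = 1e4 um): x = 1.165 um


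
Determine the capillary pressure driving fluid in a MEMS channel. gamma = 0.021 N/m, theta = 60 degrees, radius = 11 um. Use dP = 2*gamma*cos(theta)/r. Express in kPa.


Step 1: cos(60 deg) = 0.5
Step 2: Convert r to m: r = 11e-6 m
Step 3: dP = 2 * 0.021 * 0.5 / 11e-6 = 1909.1 Pa
Step 4: Convert Pa to kPa (divide by 1000).
dP = 1.91 kPa


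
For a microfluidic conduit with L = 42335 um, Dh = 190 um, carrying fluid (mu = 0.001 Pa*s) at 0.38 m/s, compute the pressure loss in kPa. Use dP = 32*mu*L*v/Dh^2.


Step 1: Convert to SI: L = 42335e-6 m, Dh = 190e-6 m
Step 2: dP = 32 * 0.001 * 42335e-6 * 0.38 / (190e-6)^2
Step 3: dP = 14260.21 Pa
Step 4: Convert to kPa: dP = 14.26 kPa


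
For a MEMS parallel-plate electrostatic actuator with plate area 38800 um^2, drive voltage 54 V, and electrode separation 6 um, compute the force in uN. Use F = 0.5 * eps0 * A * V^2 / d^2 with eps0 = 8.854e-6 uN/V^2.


Step 1: Identify parameters.
eps0 = 8.854e-6 uN/V^2, A = 38800 um^2, V = 54 V, d = 6 um
Step 2: Compute V^2 = 54^2 = 2916
Step 3: Compute d^2 = 6^2 = 36
Step 4: F = 0.5 * 8.854e-6 * 38800 * 2916 / 36
F = 13.913 uN


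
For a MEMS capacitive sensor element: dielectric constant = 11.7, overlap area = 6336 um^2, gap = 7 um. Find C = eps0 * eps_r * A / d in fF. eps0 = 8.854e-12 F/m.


Step 1: Convert area to m^2: A = 6336e-12 m^2
Step 2: Convert gap to m: d = 7e-6 m
Step 3: C = eps0 * eps_r * A / d
C = 8.854e-12 * 11.7 * 6336e-12 / 7e-6
Step 4: Convert to fF (multiply by 1e15).
C = 93.77 fF


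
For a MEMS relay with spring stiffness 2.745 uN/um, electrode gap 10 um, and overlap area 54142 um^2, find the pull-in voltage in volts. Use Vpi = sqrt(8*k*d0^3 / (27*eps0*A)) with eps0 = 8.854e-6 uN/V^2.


Step 1: Compute numerator: 8 * k * d0^3 = 8 * 2.745 * 10^3 = 21960.0
Step 2: Compute denominator: 27 * eps0 * A = 27 * 8.854e-6 * 54142 = 12.943078
Step 3: Vpi = sqrt(21960.0 / 12.943078)
Vpi = 41.19 V


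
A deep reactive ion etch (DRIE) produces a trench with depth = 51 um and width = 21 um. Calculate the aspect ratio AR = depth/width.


Step 1: AR = depth / width
Step 2: AR = 51 / 21
AR = 2.4


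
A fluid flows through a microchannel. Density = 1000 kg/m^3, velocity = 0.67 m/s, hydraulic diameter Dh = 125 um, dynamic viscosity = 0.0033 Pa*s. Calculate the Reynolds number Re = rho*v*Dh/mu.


Step 1: Convert Dh to meters: Dh = 125e-6 m
Step 2: Re = rho * v * Dh / mu
Re = 1000 * 0.67 * 125e-6 / 0.0033
Re = 25.379


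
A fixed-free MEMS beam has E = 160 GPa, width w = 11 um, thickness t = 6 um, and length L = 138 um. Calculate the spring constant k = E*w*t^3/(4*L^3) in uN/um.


Step 1: Convert E to consistent units (1 GPa = 1000 uN/um^2).
E = 160 GPa = 160000 uN/um^2
Step 2: Compute t^3 = 6^3 = 216
Step 3: Compute L^3 = 138^3 = 2628072
Step 4: k = 160000 * 11 * 216 / (4 * 2628072)
k = 36.1634 uN/um


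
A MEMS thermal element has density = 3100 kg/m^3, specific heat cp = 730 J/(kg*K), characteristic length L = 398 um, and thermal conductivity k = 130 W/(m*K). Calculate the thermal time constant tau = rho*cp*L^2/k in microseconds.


Step 1: Convert L to m: L = 398e-6 m
Step 2: L^2 = (398e-6)^2 = 1.58404e-07 m^2
Step 3: tau = 3100 * 730 * 1.58404e-07 / 130 = 2.75744809e-03 s
Step 4: Convert to microseconds (multiply by 1e6).
tau = 2757.448 us


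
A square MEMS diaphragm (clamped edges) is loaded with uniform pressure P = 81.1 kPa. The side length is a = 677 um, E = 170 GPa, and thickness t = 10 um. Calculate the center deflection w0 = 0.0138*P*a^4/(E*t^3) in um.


Step 1: Convert pressure to compatible units (E is in GPa, so P in GPa).
P = 81.1 kPa = 81.1e-6 GPa
Step 2: Compute numerator: 0.0138 * P * a^4.
a^4 = 677^4 = 210065472241
numerator = 0.0138 * 81.1e-6 * 210065472241 = 2.351011e+05
Step 3: Compute denominator: E * t^3 = 170 * 10^3 = 170000
Step 4: w0 = numerator / denominator = 2.351011e+05 / 170000 = 1.3829 um


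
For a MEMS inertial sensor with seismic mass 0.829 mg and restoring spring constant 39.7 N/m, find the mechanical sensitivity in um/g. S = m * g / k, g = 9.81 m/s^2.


Step 1: Convert mass: m = 0.829 mg = 8.29e-07 kg
Step 2: S = m * g / k = 8.29e-07 * 9.81 / 39.7
Step 3: S = 2.05e-07 m/g
Step 4: Convert to um/g: S = 0.205 um/g


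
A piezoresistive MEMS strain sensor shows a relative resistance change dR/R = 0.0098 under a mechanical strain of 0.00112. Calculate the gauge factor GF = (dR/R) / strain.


Step 1: Identify values.
dR/R = 0.0098, strain = 0.00112
Step 2: GF = (dR/R) / strain = 0.0098 / 0.00112
GF = 8.8
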